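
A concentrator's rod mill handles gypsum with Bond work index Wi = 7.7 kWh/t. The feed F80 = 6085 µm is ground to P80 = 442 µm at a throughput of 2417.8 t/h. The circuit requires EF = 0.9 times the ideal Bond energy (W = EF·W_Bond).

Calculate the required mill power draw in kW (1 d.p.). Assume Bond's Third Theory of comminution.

P = 5821.8 kW

Bond: W = 10·Wi·(1/√P80 − 1/√F80)
W = 10·7.7·(1/√442 − 1/√6085) = 10·7.7·(0.034746) = 2.6754 kWh/t
W_actual = 0.9 × 2.6754 = 2.4079 kWh/t
P_mill = W·ṁ = 2.4079·2417.8 = 5821.8 kW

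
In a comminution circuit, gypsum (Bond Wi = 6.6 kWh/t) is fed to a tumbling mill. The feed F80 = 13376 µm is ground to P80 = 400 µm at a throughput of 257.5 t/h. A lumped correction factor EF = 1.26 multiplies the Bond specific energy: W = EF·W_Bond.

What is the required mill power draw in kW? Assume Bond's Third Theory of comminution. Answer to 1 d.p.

P = 885.5 kW

W_Bond = 10·Wi·(1/√P₈₀ − 1/√F₈₀)
W = 10·6.6·(1/√400 − 1/√13376) = 10·6.6·(0.041354) = 2.7293 kWh/t
With EF = 1.26: W = 2.7293·1.26 = 3.4390 kWh/t
Mill draw = 3.4390 × 257.5 = 885.5 kW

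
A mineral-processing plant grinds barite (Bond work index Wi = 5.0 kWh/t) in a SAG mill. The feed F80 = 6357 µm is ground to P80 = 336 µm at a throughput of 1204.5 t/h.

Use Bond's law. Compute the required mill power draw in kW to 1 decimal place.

W = 10 Wi (1/√P80 − 1/√F80)  [Bond]
W = 10·5.0·(1/√336 − 1/√6357) = 10·5.0·(0.042012) = 2.1006 kWh/t
Mill draw = 2.1006 × 1204.5 = 2530.2 kW

P = 2530.2 kW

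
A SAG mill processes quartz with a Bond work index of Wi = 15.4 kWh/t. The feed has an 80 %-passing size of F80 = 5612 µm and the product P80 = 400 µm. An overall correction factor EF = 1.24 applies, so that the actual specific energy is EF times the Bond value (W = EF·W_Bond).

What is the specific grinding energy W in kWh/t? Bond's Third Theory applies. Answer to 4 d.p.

W = 10·Wi·[P80^(−½) − F80^(−½)]
1/√400 = 0.050000;  1/√5612 = 0.013349
W = 10·15.4·(0.050000 − 0.013349) = 5.6443 kWh/t
W_actual = 1.24 × 5.6443 = 6.9989 kWh/t

W = 6.9989 kWh/t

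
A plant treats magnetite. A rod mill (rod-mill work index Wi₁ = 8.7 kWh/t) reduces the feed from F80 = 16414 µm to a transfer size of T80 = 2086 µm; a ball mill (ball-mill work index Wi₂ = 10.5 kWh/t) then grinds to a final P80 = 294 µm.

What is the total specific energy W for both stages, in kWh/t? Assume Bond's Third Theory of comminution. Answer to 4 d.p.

W = 10·Wi·(P80^(-½) − F80^(-½))
Stage 1 (16414→2086 µm, Wi₁=8.7): W₁ = 10·8.7·(0.021895 − 0.007805) = 1.2258 kWh/t
Stage 2 (2086→294 µm, Wi₂=10.5): W₂ = 10·10.5·(0.058321 − 0.021895) = 3.8248 kWh/t
W = W₁ + W₂ = 1.2258 + 3.8248 = 5.0506 kWh/t

W = 5.0506 kWh/t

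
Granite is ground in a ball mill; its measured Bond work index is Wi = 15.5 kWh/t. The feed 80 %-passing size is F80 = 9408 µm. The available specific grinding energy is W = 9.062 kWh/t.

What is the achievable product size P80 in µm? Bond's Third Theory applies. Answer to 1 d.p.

P80 = 211.4 µm

W_Bond = 10·Wi·(1/√P₈₀ − 1/√F₈₀)
P80^-0.5 = F80^-0.5 + W/(10 Wi)
  = 9.0620/(10·15.5) + 1/√9408 = 0.058465 + 0.010310 = 0.068774
P80 = (1/0.068774)² = 14.5403² = 211.42 µm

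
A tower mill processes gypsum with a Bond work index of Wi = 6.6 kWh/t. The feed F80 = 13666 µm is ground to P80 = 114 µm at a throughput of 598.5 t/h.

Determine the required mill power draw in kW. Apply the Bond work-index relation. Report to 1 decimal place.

W = 10·Wi·[P80^(−½) − F80^(−½)]
W = 10·6.6·(1/√114 − 1/√13666) = 10·6.6·(0.085104) = 5.6169 kWh/t
Power = W × throughput = 5.6169 kWh/t × 598.5 t/h = 3361.7 kW

P = 3361.7 kW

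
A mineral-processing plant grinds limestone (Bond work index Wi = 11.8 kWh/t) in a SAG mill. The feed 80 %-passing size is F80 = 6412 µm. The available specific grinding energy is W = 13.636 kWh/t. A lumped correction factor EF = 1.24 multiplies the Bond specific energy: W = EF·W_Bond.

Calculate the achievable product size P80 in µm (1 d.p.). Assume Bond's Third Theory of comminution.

P80 = 89.5 µm

Bond:  W = 10 Wi (1/√P − 1/√F)
W_Bond = W / EF = 13.636 / 1.24 = 10.9968 kWh/t
⇒ 1/√P80 = W_Bond/(10 Wi) + 1/√F80
  = 10.9968/(10·11.8) + 1/√6412 = 0.093193 + 0.012488 = 0.105681
P80 = (1/0.105681)² = 9.4624² = 89.54 µm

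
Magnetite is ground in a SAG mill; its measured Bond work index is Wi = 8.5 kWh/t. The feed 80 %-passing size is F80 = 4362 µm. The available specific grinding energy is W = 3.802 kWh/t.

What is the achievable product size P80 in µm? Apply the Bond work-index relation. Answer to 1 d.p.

W = 10 Wi / √P80 − 10 Wi / √F80
⇒ 1/√P80 = W/(10 Wi) + 1/√F80
  = 3.8020/(10·8.5) + 1/√4362 = 0.044729 + 0.015141 = 0.059871
P80 = (1/0.059871)² = 16.7027² = 278.98 µm

P80 = 279.0 µm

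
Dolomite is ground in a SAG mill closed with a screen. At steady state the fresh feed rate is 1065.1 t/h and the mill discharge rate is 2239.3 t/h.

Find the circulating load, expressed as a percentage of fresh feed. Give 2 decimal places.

CL = 110.24 %

Steady state: M = F + R.
R = M − F = 2239.3 − 1065.1 = 1174.2 t/h
CL = 100·R/F = 100·1174.2/1065.1 = 110.24 %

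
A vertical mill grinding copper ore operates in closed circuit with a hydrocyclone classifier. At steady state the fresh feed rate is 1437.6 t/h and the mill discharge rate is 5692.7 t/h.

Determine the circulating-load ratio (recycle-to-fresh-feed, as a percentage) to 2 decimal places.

CL = 295.99 %

Discharge = new feed + return, hence
R = M − F = 5692.7 − 1437.6 = 4255.1 t/h
CL = 100·R/F = 100·4255.1/1437.6 = 295.99 %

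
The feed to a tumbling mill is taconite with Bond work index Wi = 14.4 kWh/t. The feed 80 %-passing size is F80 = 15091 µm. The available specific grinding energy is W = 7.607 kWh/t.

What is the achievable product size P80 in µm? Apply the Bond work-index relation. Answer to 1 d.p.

P80 = 269.0 µm

W = 10 Wi / √P80 − 10 Wi / √F80
P80^-0.5 = F80^-0.5 + W/(10 Wi)
  = 7.6070/(10·14.4) + 1/√15091 = 0.052826 + 0.008140 = 0.060967
P80 = (1/0.060967)² = 16.4024² = 269.04 µm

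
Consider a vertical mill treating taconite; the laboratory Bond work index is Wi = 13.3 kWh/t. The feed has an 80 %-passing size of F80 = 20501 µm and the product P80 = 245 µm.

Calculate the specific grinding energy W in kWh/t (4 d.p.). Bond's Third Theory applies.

W = 7.5682 kWh/t

W = 10 Wi (1/√P80 − 1/√F80)  [Bond]
1/√245 = 0.063888;  1/√20501 = 0.006984
W = 10·13.3·(0.063888 − 0.006984) = 7.5682 kWh/t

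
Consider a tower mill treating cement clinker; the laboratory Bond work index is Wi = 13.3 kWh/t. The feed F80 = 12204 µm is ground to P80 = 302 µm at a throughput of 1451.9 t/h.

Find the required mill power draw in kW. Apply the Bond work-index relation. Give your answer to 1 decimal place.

P = 9363.8 kW

W = 10 Wi (P80^-0.5 − F80^-0.5)
W = 10·13.3·(1/√302 − 1/√12204) = 10·13.3·(0.048491) = 6.4494 kWh/t
P_mill = W·ṁ = 6.4494·1451.9 = 9363.8 kW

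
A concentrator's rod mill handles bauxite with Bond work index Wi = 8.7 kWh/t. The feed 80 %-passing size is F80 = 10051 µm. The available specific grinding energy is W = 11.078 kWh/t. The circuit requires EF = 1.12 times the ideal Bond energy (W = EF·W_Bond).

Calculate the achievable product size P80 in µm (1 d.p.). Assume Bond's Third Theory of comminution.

W = 10·Wi·[P80^(−½) − F80^(−½)]
W_Bond = W / EF = 11.078 / 1.12 = 9.8911 kWh/t
⇒ 1/√P80 = W_Bond/(10·Wi) + 1/√F80
  = 9.8911/(10·8.7) + 1/√10051 = 0.113690 + 0.009975 = 0.123665
P80 = (1/0.123665)² = 8.0864² = 65.39 µm

P80 = 65.4 µm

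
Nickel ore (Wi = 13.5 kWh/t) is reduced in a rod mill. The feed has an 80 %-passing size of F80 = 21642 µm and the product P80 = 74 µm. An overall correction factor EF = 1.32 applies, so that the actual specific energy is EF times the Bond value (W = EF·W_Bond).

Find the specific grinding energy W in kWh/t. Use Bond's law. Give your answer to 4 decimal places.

W = 19.5040 kWh/t

W = 10 Wi (1/√P80 − 1/√F80)  [Bond]
1/√74 = 0.116248;  1/√21642 = 0.006798
W = 10·13.5·(0.116248 − 0.006798) = 14.7758 kWh/t
W_actual = 1.32 × 14.7758 = 19.5040 kWh/t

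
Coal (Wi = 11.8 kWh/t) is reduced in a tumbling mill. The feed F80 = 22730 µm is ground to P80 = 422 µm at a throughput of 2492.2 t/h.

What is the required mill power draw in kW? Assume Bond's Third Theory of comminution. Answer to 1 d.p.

W = 10 Wi / √P80 − 10 Wi / √F80
W = 10·11.8·(1/√422 − 1/√22730) = 10·11.8·(0.042046) = 4.9615 kWh/t
Mill draw = 4.9615 × 2492.2 = 12365.0 kW

P = 12365.0 kW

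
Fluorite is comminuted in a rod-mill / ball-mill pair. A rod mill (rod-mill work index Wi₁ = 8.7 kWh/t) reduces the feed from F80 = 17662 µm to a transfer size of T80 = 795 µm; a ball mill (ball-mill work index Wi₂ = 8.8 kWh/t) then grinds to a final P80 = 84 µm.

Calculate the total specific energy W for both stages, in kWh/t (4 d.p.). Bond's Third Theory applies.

W = 8.9115 kWh/t

W = 10 Wi / √P80 − 10 Wi / √F80
Stage 1 (17662→795 µm, Wi₁=8.7): W₁ = 10·8.7·(0.035466 − 0.007525) = 2.4309 kWh/t
Stage 2 (795→84 µm, Wi₂=8.8): W₂ = 10·8.8·(0.109109 − 0.035466) = 6.4805 kWh/t
W = W₁ + W₂ = 2.4309 + 6.4805 = 8.9115 kWh/t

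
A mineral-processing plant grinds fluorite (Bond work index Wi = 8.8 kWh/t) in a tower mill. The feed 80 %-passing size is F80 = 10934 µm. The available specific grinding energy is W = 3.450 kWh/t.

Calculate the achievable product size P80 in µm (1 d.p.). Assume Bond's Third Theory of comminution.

P80 = 420.5 µm

W = 10 Wi / √P80 − 10 Wi / √F80
P80^-0.5 = F80^-0.5 + W/(10 Wi)
  = 3.4500/(10·8.8) + 1/√10934 = 0.039205 + 0.009563 = 0.048768
P80 = (1/0.048768)² = 20.5053² = 420.47 µm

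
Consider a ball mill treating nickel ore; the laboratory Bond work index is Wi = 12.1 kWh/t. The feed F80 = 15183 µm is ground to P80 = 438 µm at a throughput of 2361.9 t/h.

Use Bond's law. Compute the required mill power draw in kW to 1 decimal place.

P = 11336.2 kW

W = 10 Wi (P80^-0.5 − F80^-0.5)
W = 10·12.1·(1/√438 − 1/√15183) = 10·12.1·(0.039666) = 4.7996 kWh/t
P_mill = W·ṁ = 4.7996·2361.9 = 11336.2 kW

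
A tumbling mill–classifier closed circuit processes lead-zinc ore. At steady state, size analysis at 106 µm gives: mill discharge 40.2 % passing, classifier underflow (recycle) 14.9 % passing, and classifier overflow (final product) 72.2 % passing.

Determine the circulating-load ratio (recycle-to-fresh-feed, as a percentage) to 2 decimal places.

CL = 126.48 %

Two-product formula at 106 µm:
Fd + Rd = Ru + Fo ⇒ R/F = (o−d)/(d−u)
r = (72.2 − 40.2)/(40.2 − 14.9) = 32.0/25.3 = 1.2648
CL = 100·r = 126.48 %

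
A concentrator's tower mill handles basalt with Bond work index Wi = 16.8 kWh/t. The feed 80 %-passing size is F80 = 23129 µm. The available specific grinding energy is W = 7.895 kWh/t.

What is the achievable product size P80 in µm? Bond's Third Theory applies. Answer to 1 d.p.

W = 10 Wi / √P80 − 10 Wi / √F80
P80^(−½) = W/(10 Wi) + F80^(−½)
  = 7.8950/(10·16.8) + 1/√23129 = 0.046994 + 0.006575 = 0.053569
P80 = (1/0.053569)² = 18.6674² = 348.47 µm

P80 = 348.5 µm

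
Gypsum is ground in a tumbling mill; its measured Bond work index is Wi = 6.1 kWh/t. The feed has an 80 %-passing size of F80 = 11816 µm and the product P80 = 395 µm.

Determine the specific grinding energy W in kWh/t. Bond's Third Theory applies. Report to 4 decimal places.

W = 2.5081 kWh/t

W = 10·Wi·[P80^(−½) − F80^(−½)]
1/√395 = 0.050315;  1/√11816 = 0.009200
W = 10·6.1·(0.050315 − 0.009200) = 2.5081 kWh/t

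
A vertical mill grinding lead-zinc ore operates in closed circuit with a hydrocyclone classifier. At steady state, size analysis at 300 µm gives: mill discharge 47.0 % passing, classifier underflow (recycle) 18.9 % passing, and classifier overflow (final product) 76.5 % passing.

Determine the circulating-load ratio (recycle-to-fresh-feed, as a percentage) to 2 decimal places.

Mass balance on the −300 µm fraction:
(1+r)d = ru + o → r = (o−d)/(d−u)
r = (76.5 − 47.0)/(47.0 − 18.9) = 29.5/28.1 = 1.0498
CL = 100·r = 104.98 %

CL = 104.98 %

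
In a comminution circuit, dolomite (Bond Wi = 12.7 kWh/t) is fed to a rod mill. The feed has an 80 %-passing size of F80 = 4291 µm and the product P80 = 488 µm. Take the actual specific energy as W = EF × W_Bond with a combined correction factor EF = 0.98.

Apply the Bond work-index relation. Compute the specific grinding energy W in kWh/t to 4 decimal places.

W = 3.7341 kWh/t

W_Bond = 10·Wi·(1/√P₈₀ − 1/√F₈₀)
1/√488 = 0.045268;  1/√4291 = 0.015266
W = 10·12.7·(0.045268 − 0.015266) = 3.8103 kWh/t
Corrected W = EF·W_Bond = 0.98·3.8103 = 3.7341 kWh/t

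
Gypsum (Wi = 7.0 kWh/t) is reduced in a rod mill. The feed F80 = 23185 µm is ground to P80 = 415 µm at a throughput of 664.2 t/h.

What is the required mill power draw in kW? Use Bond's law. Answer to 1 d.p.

P = 1977.0 kW

W = 10 Wi / √P80 − 10 Wi / √F80
W = 10·7.0·(1/√415 − 1/√23185) = 10·7.0·(0.042521) = 2.9764 kWh/t
Mill draw = 2.9764 × 664.2 = 1977.0 kW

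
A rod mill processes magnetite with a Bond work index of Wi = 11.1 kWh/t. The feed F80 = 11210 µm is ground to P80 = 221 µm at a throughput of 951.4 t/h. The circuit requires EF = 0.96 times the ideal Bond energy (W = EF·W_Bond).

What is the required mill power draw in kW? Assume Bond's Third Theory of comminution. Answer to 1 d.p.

Bond:  W = 10 Wi (1/√P − 1/√F)
W = 10·11.1·(1/√221 − 1/√11210) = 10·11.1·(0.057822) = 6.4183 kWh/t
Corrected W = EF·W_Bond = 0.96·6.4183 = 6.1616 kWh/t
Power = W × throughput = 6.1616 kWh/t × 951.4 t/h = 5862.1 kW

P = 5862.1 kW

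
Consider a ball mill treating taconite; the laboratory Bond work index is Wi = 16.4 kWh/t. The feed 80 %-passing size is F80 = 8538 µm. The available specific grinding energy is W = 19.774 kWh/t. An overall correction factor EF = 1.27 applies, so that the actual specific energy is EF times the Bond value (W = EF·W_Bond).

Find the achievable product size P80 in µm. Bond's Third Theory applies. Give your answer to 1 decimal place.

P80 = 89.4 µm

W = 10·Wi·(P80^(-½) − F80^(-½))
W_Bond = W / EF = 19.774 / 1.27 = 15.5701 kWh/t
⇒ 1/√P80 = W_Bond/(10 Wi) + 1/√F80
  = 15.5701/(10·16.4) + 1/√8538 = 0.094940 + 0.010822 = 0.105762
P80 = (1/0.105762)² = 9.4552² = 89.40 µm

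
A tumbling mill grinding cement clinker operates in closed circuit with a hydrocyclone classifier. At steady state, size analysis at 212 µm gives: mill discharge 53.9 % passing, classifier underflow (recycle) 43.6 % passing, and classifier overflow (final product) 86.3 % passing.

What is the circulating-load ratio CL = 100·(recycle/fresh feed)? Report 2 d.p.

CL = 314.56 %

Two-product formula at 212 µm:
Fd + Rd = Ru + Fo ⇒ R/F = (o−d)/(d−u)
r = (86.3 − 53.9)/(53.9 − 43.6) = 32.4/10.3 = 3.1456
CL = 100·r = 314.56 %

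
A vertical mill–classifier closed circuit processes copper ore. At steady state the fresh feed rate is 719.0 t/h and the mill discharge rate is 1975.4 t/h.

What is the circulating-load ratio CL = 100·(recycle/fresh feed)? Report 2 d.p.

CL = 174.74 %

Mill node: discharge = fresh + recycle.
R = M − F = 1975.4 − 719.0 = 1256.4 t/h
CL = 100·R/F = 100·1256.4/719.0 = 174.74 %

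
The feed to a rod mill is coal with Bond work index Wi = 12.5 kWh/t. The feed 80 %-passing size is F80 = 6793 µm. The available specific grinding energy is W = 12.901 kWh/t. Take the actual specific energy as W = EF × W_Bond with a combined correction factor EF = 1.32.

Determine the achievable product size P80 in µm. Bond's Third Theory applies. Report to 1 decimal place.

W = 10·Wi·[P80^(−½) − F80^(−½)]
W_Bond = W / EF = 12.901 / 1.32 = 9.7735 kWh/t
1/√P80 = 1/√F80 + W_Bond/(10·Wi)
  = 9.7735/(10·12.5) + 1/√6793 = 0.078188 + 0.012133 = 0.090321
P80 = (1/0.090321)² = 11.0716² = 122.58 µm

P80 = 122.6 µm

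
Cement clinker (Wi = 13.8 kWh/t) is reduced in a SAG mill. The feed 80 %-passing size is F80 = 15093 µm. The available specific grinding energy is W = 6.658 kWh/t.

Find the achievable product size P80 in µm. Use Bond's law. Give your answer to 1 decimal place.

P80 = 314.5 µm

W = 10·Wi·[P80^(−½) − F80^(−½)]
1/√P80 = 1/√F80 + W/(10·Wi)
  = 6.6580/(10·13.8) + 1/√15093 = 0.048246 + 0.008140 = 0.056386
P80 = (1/0.056386)² = 17.7349² = 314.52 µm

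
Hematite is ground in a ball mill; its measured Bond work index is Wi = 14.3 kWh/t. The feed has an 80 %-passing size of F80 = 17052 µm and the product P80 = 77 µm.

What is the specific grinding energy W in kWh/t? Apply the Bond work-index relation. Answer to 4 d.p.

W = 15.2013 kWh/t

Bond: W = 10·Wi·(1/√P80 − 1/√F80)
1/√77 = 0.113961;  1/√17052 = 0.007658
W = 10·14.3·(0.113961 − 0.007658) = 15.2013 kWh/t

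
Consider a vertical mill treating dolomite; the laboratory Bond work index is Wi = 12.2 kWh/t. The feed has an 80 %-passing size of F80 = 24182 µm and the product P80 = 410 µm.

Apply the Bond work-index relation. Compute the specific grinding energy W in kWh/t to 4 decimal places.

W = 5.2406 kWh/t

W_Bond = 10·Wi·(1/√P₈₀ − 1/√F₈₀)
1/√410 = 0.049386;  1/√24182 = 0.006431
W = 10·12.2·(0.049386 − 0.006431) = 5.2406 kWh/t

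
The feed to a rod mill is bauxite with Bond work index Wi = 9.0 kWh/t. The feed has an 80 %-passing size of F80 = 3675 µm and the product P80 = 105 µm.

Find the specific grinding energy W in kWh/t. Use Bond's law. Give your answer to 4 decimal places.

W = 7.2985 kWh/t

W = 10 Wi / √P80 − 10 Wi / √F80
1/√105 = 0.097590;  1/√3675 = 0.016496
W = 10·9.0·(0.097590 − 0.016496) = 7.2985 kWh/t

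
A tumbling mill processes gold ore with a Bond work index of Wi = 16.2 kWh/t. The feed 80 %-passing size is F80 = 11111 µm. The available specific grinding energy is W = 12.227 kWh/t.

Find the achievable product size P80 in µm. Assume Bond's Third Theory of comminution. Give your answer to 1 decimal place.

W = 10 Wi / √P80 − 10 Wi / √F80
⇒ 1/√P80 = W/(10 Wi) + 1/√F80
  = 12.2270/(10·16.2) + 1/√11111 = 0.075475 + 0.009487 = 0.084962
P80 = (1/0.084962)² = 11.7699² = 138.53 µm

P80 = 138.5 µm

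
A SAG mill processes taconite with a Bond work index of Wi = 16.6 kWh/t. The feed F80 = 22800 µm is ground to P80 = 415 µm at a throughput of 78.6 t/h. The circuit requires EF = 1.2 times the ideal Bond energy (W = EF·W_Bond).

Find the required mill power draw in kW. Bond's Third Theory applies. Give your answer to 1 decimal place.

P = 664.9 kW

W_Bond = 10·Wi·(1/√P₈₀ − 1/√F₈₀)
W = 10·16.6·(1/√415 − 1/√22800) = 10·16.6·(0.042465) = 7.0493 kWh/t
W_actual = 1.2 × 7.0493 = 8.4591 kWh/t
P_mill = W·ṁ = 8.4591·78.6 = 664.9 kW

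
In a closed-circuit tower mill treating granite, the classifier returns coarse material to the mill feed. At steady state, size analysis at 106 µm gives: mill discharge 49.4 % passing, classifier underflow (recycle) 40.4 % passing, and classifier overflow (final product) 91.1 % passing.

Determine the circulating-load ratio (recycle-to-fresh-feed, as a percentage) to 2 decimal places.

Two-product formula at 106 µm:
(1+r)d = ru + o → r = (o−d)/(d−u)
r = (91.1 − 49.4)/(49.4 − 40.4) = 41.7/9.0 = 4.6333
CL = 100·r = 463.33 %

CL = 463.33 %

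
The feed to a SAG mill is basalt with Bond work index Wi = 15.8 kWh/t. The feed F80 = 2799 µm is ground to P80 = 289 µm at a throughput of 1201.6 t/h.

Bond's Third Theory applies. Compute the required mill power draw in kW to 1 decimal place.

P = 7579.3 kW

W = 10 Wi (P80^-0.5 − F80^-0.5)
W = 10·15.8·(1/√289 − 1/√2799) = 10·15.8·(0.039922) = 6.3077 kWh/t
P_mill = W·ṁ = 6.3077·1201.6 = 7579.3 kW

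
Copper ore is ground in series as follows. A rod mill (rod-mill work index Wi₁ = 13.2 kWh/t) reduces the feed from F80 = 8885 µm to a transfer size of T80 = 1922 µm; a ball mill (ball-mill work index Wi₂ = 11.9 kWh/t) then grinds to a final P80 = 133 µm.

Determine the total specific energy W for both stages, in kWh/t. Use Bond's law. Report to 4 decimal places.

W = 10·Wi·[P80^(−½) − F80^(−½)]
Stage 1 (8885→1922 µm, Wi₁=13.2): W₁ = 10·13.2·(0.022810 − 0.010609) = 1.6105 kWh/t
Stage 2 (1922→133 µm, Wi₂=11.9): W₂ = 10·11.9·(0.086711 − 0.022810) = 7.6042 kWh/t
W = W₁ + W₂ = 1.6105 + 7.6042 = 9.2148 kWh/t

W = 9.2148 kWh/t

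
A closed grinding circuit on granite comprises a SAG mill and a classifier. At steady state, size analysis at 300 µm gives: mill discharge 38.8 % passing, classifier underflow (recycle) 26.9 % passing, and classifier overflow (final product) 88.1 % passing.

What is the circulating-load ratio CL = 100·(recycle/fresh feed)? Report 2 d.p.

CL = 414.29 %

Balance %-passing 300 µm (r = R/F):
d + r·d = r·u + o → r(d−u) = o−d
r = (88.1 − 38.8)/(38.8 − 26.9) = 49.3/11.9 = 4.1429
CL = 100·r = 414.29 %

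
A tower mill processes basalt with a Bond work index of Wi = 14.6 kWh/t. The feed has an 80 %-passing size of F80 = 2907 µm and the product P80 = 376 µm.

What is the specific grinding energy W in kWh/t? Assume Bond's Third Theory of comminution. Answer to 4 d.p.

W = 4.8215 kWh/t

W = 10·Wi·[P80^(−½) − F80^(−½)]
1/√376 = 0.051571;  1/√2907 = 0.018547
W = 10·14.6·(0.051571 − 0.018547) = 4.8215 kWh/t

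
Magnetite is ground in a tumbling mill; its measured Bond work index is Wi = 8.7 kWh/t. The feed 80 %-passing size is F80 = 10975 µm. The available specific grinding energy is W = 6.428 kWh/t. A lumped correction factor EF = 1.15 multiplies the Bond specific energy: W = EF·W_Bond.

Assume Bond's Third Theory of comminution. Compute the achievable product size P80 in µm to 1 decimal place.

P80 = 183.6 µm

W = 10·Wi·[P80^(−½) − F80^(−½)]
W_Bond = W / EF = 6.428 / 1.15 = 5.5896 kWh/t
1/√P80 = 1/√F80 + W_Bond/(10·Wi)
  = 5.5896/(10·8.7) + 1/√10975 = 0.064248 + 0.009545 = 0.073793
P80 = (1/0.073793)² = 13.5514² = 183.64 µm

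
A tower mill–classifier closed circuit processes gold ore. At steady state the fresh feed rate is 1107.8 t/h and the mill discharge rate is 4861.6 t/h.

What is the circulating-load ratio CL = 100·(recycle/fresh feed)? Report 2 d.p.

M = F + R at steady state, so:
R = M − F = 4861.6 − 1107.8 = 3753.8 t/h
CL = 100·R/F = 100·3753.8/1107.8 = 338.85 %

CL = 338.85 %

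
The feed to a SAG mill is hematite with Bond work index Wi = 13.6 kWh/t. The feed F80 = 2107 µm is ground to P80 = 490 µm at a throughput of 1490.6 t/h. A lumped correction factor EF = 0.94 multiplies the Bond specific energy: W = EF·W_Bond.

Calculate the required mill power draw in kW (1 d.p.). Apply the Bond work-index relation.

P = 4457.1 kW

W = 10·Wi·(P80^(-½) − F80^(-½))
W = 10·13.6·(1/√490 − 1/√2107) = 10·13.6·(0.023390) = 3.1810 kWh/t
With EF = 0.94: W = 3.1810·0.94 = 2.9902 kWh/t
P_mill = W·ṁ = 2.9902·1490.6 = 4457.1 kW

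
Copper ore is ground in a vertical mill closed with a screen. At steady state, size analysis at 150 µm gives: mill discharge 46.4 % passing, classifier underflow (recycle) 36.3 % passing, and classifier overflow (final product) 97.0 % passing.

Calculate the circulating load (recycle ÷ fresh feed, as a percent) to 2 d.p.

Two-product formula at 150 µm:
(1+r)d = ru + o → r = (o−d)/(d−u)
r = (97.0 − 46.4)/(46.4 − 36.3) = 50.6/10.1 = 5.0099
CL = 100·r = 500.99 %

CL = 500.99 %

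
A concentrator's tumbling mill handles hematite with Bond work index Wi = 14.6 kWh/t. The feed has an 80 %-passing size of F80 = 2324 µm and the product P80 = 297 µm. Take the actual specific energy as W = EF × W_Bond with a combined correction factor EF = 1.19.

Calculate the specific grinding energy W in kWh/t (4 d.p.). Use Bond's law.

W = 6.4774 kWh/t

Bond:  W = 10 Wi (1/√P − 1/√F)
1/√297 = 0.058026;  1/√2324 = 0.020743
W = 10·14.6·(0.058026 − 0.020743) = 5.4432 kWh/t
Apply correction: 5.4432 × 1.19 = 6.4774 kWh/t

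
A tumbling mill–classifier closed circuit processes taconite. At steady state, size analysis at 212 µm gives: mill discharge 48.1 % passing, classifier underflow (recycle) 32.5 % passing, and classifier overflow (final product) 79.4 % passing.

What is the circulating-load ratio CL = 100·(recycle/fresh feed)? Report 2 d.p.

Two-product formula at 212 µm:
(1+r)d = ru + o → r = (o−d)/(d−u)
r = (79.4 − 48.1)/(48.1 − 32.5) = 31.3/15.6 = 2.0064
CL = 100·r = 200.64 %

CL = 200.64 %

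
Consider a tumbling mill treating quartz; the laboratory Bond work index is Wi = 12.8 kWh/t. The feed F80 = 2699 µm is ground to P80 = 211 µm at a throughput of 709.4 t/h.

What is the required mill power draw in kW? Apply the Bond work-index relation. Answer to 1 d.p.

P = 4503.3 kW

W = 10 Wi / √P80 − 10 Wi / √F80
W = 10·12.8·(1/√211 − 1/√2699) = 10·12.8·(0.049594) = 6.3481 kWh/t
P = W·T = 6.3481·709.4 = 4503.3 kW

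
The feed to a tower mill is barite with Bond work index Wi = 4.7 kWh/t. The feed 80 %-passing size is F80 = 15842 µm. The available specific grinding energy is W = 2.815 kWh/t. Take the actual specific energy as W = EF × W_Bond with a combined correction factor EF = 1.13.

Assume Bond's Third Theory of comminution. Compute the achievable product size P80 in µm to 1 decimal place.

P80 = 269.2 µm

W = 10·Wi·(P80^(-½) − F80^(-½))
W_Bond = W / EF = 2.815 / 1.13 = 2.4912 kWh/t
⇒ 1/√P80 = W_Bond/(10·Wi) + 1/√F80
  = 2.4912/(10·4.7) + 1/√15842 = 0.053003 + 0.007945 = 0.060948
P80 = (1/0.060948)² = 16.4074² = 269.20 µm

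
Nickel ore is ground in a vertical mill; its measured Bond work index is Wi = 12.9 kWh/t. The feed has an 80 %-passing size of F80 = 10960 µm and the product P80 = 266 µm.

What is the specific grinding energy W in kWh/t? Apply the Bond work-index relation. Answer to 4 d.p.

W = 10 Wi (P80^-0.5 − F80^-0.5)
1/√266 = 0.061314;  1/√10960 = 0.009552
W = 10·12.9·(0.061314 − 0.009552) = 6.6773 kWh/t

W = 6.6773 kWh/t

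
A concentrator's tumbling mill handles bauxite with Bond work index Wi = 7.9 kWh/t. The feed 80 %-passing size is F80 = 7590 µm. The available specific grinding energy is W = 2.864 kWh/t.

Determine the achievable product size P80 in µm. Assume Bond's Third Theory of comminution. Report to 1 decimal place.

P80 = 438.9 µm

Bond: W = 10·Wi·(1/√P80 − 1/√F80)
1/√P80 = 1/√F80 + W/(10·Wi)
  = 2.8640/(10·7.9) + 1/√7590 = 0.036253 + 0.011478 = 0.047732
P80 = (1/0.047732)² = 20.9505² = 438.92 µm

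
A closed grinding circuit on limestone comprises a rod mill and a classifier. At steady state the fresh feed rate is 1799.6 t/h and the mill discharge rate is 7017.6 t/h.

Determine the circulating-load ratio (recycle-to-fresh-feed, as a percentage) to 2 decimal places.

Mill node: discharge = fresh + recycle.
R = M − F = 7017.6 − 1799.6 = 5218.0 t/h
CL = 100·R/F = 100·5218.0/1799.6 = 289.95 %

CL = 289.95 %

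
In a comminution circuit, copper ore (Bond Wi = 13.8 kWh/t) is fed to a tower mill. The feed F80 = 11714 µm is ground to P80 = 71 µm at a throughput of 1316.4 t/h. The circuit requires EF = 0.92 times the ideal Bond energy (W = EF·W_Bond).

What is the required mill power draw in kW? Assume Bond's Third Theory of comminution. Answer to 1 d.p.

W = 10 Wi (P80^-0.5 − F80^-0.5)
W = 10·13.8·(1/√71 − 1/√11714) = 10·13.8·(0.109439) = 15.1025 kWh/t
With EF = 0.92: W = 15.1025·0.92 = 13.8943 kWh/t
Power = W × throughput = 13.8943 kWh/t × 1316.4 t/h = 18290.5 kW

P = 18290.5 kW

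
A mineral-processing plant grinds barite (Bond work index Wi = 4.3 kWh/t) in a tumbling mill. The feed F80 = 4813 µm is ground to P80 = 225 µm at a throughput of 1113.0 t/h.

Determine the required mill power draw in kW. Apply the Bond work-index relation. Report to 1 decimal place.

W_Bond = 10·Wi·(1/√P₈₀ − 1/√F₈₀)
W = 10·4.3·(1/√225 − 1/√4813) = 10·4.3·(0.052252) = 2.2469 kWh/t
P_mill = W·ṁ = 2.2469·1113.0 = 2500.7 kW

P = 2500.7 kW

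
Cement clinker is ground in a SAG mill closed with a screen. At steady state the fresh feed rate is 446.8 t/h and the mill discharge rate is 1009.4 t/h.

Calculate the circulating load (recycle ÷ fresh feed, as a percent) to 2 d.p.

M = F + R at steady state, so:
R = M − F = 1009.4 − 446.8 = 562.6 t/h
CL = 100·R/F = 100·562.6/446.8 = 125.92 %

CL = 125.92 %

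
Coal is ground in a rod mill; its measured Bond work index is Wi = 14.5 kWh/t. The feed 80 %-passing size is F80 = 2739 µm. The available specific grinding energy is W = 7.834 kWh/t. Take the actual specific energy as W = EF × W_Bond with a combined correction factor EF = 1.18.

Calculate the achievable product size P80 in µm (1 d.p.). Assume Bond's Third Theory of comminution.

W = 10·Wi·(P80^(-½) − F80^(-½))
W_Bond = W / EF = 7.834 / 1.18 = 6.6390 kWh/t
1/√P80 = 1/√F80 + W_Bond/(10·Wi)
  = 6.6390/(10·14.5) + 1/√2739 = 0.045786 + 0.019108 = 0.064894
P80 = (1/0.064894)² = 15.4098² = 237.46 µm

P80 = 237.5 µm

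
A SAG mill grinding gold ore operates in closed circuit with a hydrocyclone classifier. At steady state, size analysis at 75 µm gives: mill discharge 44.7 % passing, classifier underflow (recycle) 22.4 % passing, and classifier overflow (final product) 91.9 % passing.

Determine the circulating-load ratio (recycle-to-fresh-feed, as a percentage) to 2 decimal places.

CL = 211.66 %

Let r = R/F. Size balance at 75 µm:
(1+r)d = ru + o → r = (o−d)/(d−u)
r = (91.9 − 44.7)/(44.7 − 22.4) = 47.2/22.3 = 2.1166
CL = 100·r = 211.66 %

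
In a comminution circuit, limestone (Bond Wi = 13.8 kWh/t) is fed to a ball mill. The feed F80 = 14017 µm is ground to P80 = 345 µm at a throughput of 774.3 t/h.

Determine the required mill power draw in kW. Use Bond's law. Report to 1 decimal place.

P = 4850.3 kW

Bond: W = 10·Wi·(1/√P80 − 1/√F80)
W = 10·13.8·(1/√345 − 1/√14017) = 10·13.8·(0.045392) = 6.2641 kWh/t
P_mill = W·ṁ = 6.2641·774.3 = 4850.3 kW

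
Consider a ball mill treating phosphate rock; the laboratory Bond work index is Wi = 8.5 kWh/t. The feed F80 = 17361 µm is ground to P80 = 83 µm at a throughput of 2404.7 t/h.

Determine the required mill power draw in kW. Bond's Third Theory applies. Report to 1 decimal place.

P = 20884.5 kW

W = 10 Wi / √P80 − 10 Wi / √F80
W = 10·8.5·(1/√83 − 1/√17361) = 10·8.5·(0.102175) = 8.6849 kWh/t
P = W·T = 8.6849·2404.7 = 20884.5 kW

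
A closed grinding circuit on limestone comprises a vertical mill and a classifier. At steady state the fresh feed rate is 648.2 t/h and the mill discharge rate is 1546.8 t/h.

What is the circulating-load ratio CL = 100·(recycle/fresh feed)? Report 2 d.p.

CL = 138.63 %

Steady state: M = F + R.
R = M − F = 1546.8 − 648.2 = 898.6 t/h
CL = 100·R/F = 100·898.6/648.2 = 138.63 %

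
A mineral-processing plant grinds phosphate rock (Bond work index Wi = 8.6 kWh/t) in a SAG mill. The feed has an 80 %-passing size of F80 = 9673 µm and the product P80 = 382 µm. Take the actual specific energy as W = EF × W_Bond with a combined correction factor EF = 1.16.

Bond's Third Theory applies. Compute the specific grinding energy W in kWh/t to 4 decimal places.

W = 4.0898 kWh/t

W = 10·Wi·[P80^(−½) − F80^(−½)]
1/√382 = 0.051164;  1/√9673 = 0.010168
W = 10·8.6·(0.051164 − 0.010168) = 3.5257 kWh/t
Apply correction: 3.5257 × 1.16 = 4.0898 kWh/t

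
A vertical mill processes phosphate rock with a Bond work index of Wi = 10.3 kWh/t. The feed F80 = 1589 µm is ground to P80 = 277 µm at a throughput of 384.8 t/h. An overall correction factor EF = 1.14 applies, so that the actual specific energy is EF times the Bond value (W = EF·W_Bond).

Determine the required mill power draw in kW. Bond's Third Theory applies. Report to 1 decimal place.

W_Bond = 10·Wi·(1/√P₈₀ − 1/√F₈₀)
W = 10·10.3·(1/√277 − 1/√1589) = 10·10.3·(0.034998) = 3.6048 kWh/t
Corrected W = EF·W_Bond = 1.14·3.6048 = 4.1094 kWh/t
Mill draw = 4.1094 × 384.8 = 1581.3 kW

P = 1581.3 kW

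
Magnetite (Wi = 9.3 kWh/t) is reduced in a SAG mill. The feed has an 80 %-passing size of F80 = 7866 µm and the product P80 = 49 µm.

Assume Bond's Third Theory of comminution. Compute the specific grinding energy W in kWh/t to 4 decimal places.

W = 10·Wi·(P80^(-½) − F80^(-½))
1/√49 = 0.142857;  1/√7866 = 0.011275
W = 10·9.3·(0.142857 − 0.011275) = 12.2371 kWh/t

W = 12.2371 kWh/t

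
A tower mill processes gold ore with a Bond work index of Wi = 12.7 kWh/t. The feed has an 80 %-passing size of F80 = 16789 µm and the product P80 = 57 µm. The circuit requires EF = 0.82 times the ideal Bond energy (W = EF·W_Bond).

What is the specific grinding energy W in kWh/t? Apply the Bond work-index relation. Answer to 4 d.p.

Bond: W = 10·Wi·(1/√P80 − 1/√F80)
1/√57 = 0.132453;  1/√16789 = 0.007718
W = 10·12.7·(0.132453 − 0.007718) = 15.8414 kWh/t
Apply correction: 15.8414 × 0.82 = 12.9900 kWh/t

W = 12.9900 kWh/t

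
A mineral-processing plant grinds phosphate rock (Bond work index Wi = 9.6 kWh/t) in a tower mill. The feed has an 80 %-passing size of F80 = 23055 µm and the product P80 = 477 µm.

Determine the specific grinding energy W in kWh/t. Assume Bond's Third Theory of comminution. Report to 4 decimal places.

W = 3.7633 kWh/t

W = 10 Wi (P80^-0.5 − F80^-0.5)
1/√477 = 0.045787;  1/√23055 = 0.006586
W = 10·9.6·(0.045787 − 0.006586) = 3.7633 kWh/t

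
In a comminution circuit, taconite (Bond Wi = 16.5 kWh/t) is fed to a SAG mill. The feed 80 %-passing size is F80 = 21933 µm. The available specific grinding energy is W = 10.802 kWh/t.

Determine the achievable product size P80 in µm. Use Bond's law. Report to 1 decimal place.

P80 = 191.7 µm

W = 10·Wi·(P80^(-½) − F80^(-½))
⇒ 1/√P80 = W/(10 Wi) + 1/√F80
  = 10.8020/(10·16.5) + 1/√21933 = 0.065467 + 0.006752 = 0.072219
P80 = (1/0.072219)² = 13.8468² = 191.73 µm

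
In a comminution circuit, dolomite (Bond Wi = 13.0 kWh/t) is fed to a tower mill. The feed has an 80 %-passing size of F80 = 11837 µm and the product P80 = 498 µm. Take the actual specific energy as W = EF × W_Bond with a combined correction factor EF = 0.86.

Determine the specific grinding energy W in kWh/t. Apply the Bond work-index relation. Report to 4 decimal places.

W = 10·Wi·(P80^(-½) − F80^(-½))
1/√498 = 0.044811;  1/√11837 = 0.009191
W = 10·13.0·(0.044811 − 0.009191) = 4.6306 kWh/t
Corrected W = EF·W_Bond = 0.86·4.6306 = 3.9823 kWh/t

W = 3.9823 kWh/t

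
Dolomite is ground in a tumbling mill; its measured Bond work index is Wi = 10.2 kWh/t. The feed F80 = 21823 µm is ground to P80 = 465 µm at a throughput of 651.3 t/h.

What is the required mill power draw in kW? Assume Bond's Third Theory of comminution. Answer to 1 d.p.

P = 2631.0 kW

W = 10·Wi·(P80^(-½) − F80^(-½))
W = 10·10.2·(1/√465 − 1/√21823) = 10·10.2·(0.039605) = 4.0397 kWh/t
Power = W × throughput = 4.0397 kWh/t × 651.3 t/h = 2631.0 kW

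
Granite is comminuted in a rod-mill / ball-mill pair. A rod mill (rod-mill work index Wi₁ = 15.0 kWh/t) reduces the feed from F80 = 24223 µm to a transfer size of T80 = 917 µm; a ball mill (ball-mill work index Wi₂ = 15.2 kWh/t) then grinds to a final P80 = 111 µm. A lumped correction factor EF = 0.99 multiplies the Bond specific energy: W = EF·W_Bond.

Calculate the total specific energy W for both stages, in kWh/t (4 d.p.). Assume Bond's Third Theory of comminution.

W = 10·Wi·[P80^(−½) − F80^(−½)]
Stage 1 (24223→917 µm, Wi₁=15.0): W₁ = 10·15.0·(0.033023 − 0.006425) = 3.9897 kWh/t
Stage 2 (917→111 µm, Wi₂=15.2): W₂ = 10·15.2·(0.094916 − 0.033023) = 9.4077 kWh/t
W = W₁ + W₂ = 3.9897 + 9.4077 = 13.3974 kWh/t
Apply correction: 13.3974 × 0.99 = 13.2634 kWh/t

W = 13.2634 kWh/t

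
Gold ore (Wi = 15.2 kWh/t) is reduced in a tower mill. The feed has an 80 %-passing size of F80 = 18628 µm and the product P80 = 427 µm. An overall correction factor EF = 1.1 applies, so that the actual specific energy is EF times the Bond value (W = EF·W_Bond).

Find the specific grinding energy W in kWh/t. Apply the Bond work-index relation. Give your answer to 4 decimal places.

W = 6.8663 kWh/t

Bond: W = 10·Wi·(1/√P80 − 1/√F80)
1/√427 = 0.048393;  1/√18628 = 0.007327
W = 10·15.2·(0.048393 − 0.007327) = 6.2421 kWh/t
Apply correction: 6.2421 × 1.1 = 6.8663 kWh/t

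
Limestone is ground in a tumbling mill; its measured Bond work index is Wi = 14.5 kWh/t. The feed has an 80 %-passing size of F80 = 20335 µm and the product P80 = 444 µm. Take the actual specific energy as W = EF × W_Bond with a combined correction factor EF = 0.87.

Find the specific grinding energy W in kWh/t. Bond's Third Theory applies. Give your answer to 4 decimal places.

W = 5.1022 kWh/t

W = 10·Wi·(P80^(-½) − F80^(-½))
1/√444 = 0.047458;  1/√20335 = 0.007013
W = 10·14.5·(0.047458 − 0.007013) = 5.8646 kWh/t
W_actual = 0.87 × 5.8646 = 5.1022 kWh/t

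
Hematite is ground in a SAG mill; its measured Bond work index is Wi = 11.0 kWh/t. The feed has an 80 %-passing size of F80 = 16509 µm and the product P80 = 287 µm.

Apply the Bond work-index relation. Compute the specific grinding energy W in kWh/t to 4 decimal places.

W = 5.6370 kWh/t

Bond: W = 10·Wi·(1/√P80 − 1/√F80)
1/√287 = 0.059028;  1/√16509 = 0.007783
W = 10·11.0·(0.059028 − 0.007783) = 5.6370 kWh/t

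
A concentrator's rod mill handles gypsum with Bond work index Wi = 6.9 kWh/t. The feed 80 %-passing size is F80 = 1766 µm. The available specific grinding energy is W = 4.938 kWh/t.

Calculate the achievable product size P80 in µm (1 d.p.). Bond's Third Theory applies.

P80 = 110.0 µm

Bond:  W = 10 Wi (1/√P − 1/√F)
⇒ 1/√P80 = W/(10·Wi) + 1/√F80
  = 4.9380/(10·6.9) + 1/√1766 = 0.071565 + 0.023796 = 0.095361
P80 = (1/0.095361)² = 10.4864² = 109.97 µm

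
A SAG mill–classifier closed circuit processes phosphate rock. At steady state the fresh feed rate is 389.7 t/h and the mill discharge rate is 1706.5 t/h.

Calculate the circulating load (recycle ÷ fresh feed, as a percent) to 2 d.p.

Steady state: M = F + R.
R = M − F = 1706.5 − 389.7 = 1316.8 t/h
CL = 100·R/F = 100·1316.8/389.7 = 337.90 %

CL = 337.90 %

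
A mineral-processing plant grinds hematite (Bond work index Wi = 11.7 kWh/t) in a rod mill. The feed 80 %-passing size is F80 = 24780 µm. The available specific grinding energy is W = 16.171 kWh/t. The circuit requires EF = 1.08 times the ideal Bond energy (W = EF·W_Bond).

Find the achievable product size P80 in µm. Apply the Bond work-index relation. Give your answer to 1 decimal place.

W = 10 Wi / √P80 − 10 Wi / √F80
W_Bond = W / EF = 16.171 / 1.08 = 14.9731 kWh/t
⇒ 1/√P80 = W_Bond/(10 Wi) + 1/√F80
  = 14.9731/(10·11.7) + 1/√24780 = 0.127976 + 0.006353 = 0.134328
P80 = (1/0.134328)² = 7.4445² = 55.42 µm

P80 = 55.4 µm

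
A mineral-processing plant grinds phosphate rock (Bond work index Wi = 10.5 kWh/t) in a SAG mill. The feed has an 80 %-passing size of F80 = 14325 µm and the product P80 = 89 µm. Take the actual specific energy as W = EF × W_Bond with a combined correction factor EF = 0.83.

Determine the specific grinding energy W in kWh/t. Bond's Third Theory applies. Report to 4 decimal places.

Bond: W = 10·Wi·(1/√P80 − 1/√F80)
1/√89 = 0.106000;  1/√14325 = 0.008355
W = 10·10.5·(0.106000 − 0.008355) = 10.2527 kWh/t
W_actual = 0.83 × 10.2527 = 8.5097 kWh/t

W = 8.5097 kWh/t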